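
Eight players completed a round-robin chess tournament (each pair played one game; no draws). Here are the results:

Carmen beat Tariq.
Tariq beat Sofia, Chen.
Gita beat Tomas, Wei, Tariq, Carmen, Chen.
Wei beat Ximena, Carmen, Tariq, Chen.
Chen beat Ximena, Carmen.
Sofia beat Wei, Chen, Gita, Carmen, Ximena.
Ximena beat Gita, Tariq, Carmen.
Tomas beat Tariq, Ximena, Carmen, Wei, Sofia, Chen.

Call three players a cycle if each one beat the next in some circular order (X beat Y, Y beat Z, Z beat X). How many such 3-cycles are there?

10

Win totals: Sofia 5, Ximena 3, Gita 5, Wei 4, Carmen 1, Chen 2, Tomas 6, Tariq 2.
A player with w wins dominates both others in C(w,2) triples; summing gives 10 + 3 + 10 + 6 + 0 + 1 + 15 + 1 = 46 transitive triples.
Total triples C(8,3) = 56, so cyclic triples = 56 − 46 = 10.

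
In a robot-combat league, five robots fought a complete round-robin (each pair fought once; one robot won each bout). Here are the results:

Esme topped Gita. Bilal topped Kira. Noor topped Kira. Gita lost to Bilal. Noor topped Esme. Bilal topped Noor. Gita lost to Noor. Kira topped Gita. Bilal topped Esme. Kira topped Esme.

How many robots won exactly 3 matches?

Win totals: Esme 1, Gita 0, Kira 2, Bilal 4, Noor 3.
Exactly 3: Noor — 1 robot.

1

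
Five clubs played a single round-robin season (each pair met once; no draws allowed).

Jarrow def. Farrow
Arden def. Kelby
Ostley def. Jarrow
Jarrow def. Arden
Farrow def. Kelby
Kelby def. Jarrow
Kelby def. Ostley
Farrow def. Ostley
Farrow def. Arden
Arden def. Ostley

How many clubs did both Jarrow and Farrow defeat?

1

Jarrow beat: Arden, Farrow.
Farrow beat: Arden, Kelby, Ostley.
Both beat: Arden — 1.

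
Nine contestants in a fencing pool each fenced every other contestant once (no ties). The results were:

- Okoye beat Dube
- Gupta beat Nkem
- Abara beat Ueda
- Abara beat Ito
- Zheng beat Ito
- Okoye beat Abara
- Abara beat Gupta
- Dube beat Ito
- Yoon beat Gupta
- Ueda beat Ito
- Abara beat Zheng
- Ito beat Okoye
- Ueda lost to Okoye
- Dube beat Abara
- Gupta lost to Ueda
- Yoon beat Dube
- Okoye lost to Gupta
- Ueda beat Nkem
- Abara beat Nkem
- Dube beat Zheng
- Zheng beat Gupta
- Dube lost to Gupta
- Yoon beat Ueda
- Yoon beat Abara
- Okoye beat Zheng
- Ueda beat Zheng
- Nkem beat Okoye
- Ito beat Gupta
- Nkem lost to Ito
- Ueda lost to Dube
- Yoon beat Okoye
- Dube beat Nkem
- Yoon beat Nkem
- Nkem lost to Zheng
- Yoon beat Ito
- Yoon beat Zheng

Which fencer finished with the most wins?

Win totals: Gupta 3, Abara 5, Yoon 8, Ito 3, Dube 5, Zheng 3, Ueda 4, Nkem 1, Okoye 4.
Yoon leads with 8 wins (next highest: 5).

Yoon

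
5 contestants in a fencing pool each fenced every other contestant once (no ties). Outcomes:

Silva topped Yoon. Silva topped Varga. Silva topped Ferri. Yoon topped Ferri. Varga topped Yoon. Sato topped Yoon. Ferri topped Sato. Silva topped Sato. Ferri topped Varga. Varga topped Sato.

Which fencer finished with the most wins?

Win totals: Sato 1, Silva 4, Yoon 1, Varga 2, Ferri 2.
Silva leads with 4 wins (next highest: 2).

Silva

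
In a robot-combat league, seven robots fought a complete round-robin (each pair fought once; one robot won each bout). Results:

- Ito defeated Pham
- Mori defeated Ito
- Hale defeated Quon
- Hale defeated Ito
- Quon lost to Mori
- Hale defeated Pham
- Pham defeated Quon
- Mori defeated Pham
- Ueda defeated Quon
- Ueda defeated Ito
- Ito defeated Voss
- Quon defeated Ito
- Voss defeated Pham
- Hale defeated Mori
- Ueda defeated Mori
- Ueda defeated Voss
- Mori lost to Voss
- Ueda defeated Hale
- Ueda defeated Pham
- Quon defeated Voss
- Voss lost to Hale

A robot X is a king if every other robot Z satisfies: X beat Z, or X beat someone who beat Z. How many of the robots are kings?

1

Voss cannot reach Ueda, Hale in two steps.
Pham cannot reach Ueda, Mori, Hale in two steps.
Ueda reaches everyone (king).
Mori cannot reach Ueda, Hale in two steps.
Ito cannot reach Ueda, Hale in two steps.
Hale cannot reach Ueda in two steps.
Quon cannot reach Ueda, Hale in two steps.
Kings: Ueda — 1.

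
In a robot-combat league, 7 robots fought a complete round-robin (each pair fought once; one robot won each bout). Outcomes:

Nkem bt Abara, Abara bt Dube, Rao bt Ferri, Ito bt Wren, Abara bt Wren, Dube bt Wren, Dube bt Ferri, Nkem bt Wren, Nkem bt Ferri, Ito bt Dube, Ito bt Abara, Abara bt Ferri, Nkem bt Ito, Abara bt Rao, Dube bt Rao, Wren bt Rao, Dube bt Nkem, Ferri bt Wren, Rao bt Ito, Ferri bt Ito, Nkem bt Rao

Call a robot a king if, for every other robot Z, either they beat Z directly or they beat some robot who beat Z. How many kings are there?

4

Ferri cannot reach Nkem in two steps.
Nkem reaches everyone (king).
Dube reaches everyone (king).
Wren cannot reach Nkem, Dube, Abara in two steps.
Rao cannot reach Nkem in two steps.
Ito reaches everyone (king).
Abara reaches everyone (king).
Kings: Nkem, Dube, Ito, Abara — 4.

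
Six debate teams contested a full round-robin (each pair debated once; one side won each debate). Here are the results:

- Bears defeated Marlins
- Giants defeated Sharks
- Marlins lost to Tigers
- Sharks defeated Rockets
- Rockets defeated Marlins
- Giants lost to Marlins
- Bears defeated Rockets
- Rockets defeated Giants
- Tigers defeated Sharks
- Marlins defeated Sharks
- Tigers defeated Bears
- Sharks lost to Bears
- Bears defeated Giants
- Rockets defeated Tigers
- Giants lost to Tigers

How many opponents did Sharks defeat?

1

Sharks' results: beat Rockets; lost to Bears, Marlins, Giants, Tigers.
That is 1 win.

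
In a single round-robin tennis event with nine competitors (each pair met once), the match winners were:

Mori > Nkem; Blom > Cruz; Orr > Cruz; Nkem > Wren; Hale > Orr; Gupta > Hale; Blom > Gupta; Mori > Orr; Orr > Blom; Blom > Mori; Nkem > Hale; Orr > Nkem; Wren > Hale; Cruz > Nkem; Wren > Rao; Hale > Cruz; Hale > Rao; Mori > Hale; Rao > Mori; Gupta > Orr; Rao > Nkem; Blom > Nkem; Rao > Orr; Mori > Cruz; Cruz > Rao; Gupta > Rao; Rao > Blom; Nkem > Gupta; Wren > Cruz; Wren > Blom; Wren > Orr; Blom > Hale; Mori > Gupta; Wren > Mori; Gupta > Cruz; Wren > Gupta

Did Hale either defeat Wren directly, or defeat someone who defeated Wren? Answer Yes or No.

Hale did not beat Wren directly.
Hale beat Cruz, Rao, Orr, but each of them lost to Wren. No two-step path.

No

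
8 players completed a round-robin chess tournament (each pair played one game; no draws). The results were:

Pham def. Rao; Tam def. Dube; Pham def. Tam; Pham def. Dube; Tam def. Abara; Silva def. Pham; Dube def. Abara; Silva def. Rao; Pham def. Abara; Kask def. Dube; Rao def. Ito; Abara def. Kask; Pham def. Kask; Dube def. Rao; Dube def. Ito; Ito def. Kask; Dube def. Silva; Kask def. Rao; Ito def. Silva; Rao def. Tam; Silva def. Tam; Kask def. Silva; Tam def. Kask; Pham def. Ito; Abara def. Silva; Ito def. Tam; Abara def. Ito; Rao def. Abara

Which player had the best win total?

Win totals: Tam 3, Pham 6, Silva 3, Kask 3, Ito 3, Dube 4, Abara 3, Rao 3.
Pham leads with 6 wins (next highest: 4).

Pham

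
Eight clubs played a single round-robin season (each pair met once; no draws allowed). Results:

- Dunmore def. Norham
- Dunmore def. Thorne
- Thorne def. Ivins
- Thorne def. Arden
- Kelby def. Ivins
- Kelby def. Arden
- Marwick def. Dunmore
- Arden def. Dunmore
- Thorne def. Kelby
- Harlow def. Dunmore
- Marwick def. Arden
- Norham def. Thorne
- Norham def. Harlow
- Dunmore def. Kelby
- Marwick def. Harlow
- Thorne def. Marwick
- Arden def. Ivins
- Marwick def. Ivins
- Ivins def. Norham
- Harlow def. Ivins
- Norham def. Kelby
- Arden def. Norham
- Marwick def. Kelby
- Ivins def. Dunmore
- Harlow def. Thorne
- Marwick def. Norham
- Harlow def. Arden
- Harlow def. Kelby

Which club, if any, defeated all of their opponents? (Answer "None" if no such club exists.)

None

Highest win total is Marwick with 6 (out of 7 possible).
Marwick lost to Thorne, so no club went undefeated.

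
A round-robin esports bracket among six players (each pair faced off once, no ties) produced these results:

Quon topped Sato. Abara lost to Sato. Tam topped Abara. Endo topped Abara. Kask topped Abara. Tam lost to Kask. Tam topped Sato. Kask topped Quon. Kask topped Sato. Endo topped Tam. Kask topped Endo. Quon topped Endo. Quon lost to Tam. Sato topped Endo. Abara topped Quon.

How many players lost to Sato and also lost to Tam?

Sato beat: Endo, Abara.
Tam beat: Quon, Sato, Abara.
Both beat: Abara — 1.

1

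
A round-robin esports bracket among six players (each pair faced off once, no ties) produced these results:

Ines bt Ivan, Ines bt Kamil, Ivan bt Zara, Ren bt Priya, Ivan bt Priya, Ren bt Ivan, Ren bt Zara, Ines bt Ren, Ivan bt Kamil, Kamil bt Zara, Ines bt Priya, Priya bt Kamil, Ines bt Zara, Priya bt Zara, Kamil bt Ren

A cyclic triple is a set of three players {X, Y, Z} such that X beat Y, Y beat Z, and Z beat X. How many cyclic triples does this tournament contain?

2

Of the C(6,3) = 20 triples, the cyclic ones are: {Ren, Ivan, Kamil}; {Ren, Priya, Kamil}.
That is 2.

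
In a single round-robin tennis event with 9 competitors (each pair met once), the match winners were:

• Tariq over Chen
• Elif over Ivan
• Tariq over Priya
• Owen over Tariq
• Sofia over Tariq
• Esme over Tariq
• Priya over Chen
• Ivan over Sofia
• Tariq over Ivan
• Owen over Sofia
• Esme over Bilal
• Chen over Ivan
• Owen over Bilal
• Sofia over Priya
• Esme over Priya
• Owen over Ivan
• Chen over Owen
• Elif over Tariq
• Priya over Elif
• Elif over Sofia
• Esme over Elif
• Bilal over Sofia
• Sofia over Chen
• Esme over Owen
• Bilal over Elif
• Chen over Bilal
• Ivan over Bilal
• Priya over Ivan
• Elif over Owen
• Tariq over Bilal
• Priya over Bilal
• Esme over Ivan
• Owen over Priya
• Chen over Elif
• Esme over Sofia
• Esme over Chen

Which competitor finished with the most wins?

Win totals: Chen 4, Priya 4, Ivan 2, Owen 5, Sofia 3, Esme 8, Elif 4, Tariq 4, Bilal 2.
Esme leads with 8 wins (next highest: 5).

Esme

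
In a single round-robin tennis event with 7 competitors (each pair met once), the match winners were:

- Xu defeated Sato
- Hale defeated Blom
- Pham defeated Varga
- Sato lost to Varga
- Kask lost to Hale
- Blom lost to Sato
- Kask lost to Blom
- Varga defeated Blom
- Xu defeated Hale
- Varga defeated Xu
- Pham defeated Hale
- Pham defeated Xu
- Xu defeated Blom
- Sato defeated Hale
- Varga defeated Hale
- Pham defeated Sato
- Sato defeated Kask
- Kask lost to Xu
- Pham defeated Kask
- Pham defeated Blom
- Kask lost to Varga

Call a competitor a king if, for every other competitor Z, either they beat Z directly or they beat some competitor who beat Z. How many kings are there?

Sato cannot reach Pham, Xu, Varga in two steps.
Kask cannot reach Sato, Pham, Xu, Varga, Hale, Blom in two steps.
Pham reaches everyone (king).
Xu cannot reach Pham, Varga in two steps.
Varga cannot reach Pham in two steps.
Hale cannot reach Sato, Pham, Xu, Varga in two steps.
Blom cannot reach Sato, Pham, Xu, Varga, Hale in two steps.
Kings: Pham — 1.

1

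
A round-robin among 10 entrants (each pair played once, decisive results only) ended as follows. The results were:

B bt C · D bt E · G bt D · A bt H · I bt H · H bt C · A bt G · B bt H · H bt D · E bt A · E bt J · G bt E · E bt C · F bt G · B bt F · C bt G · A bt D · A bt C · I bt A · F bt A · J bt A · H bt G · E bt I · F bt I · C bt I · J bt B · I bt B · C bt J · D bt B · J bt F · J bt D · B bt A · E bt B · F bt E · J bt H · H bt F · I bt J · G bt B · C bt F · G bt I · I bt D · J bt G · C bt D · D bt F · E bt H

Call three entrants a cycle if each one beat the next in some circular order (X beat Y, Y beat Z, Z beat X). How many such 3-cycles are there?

Win totals: A 4, B 4, C 5, D 3, E 6, F 4, G 4, H 4, I 5, J 6.
An entrant with w wins dominates both others in C(w,2) triples; summing gives 6 + 6 + 10 + 3 + 15 + 6 + 6 + 6 + 10 + 15 = 83 transitive triples.
Total triples C(10,3) = 120, so cyclic triples = 120 − 83 = 37.

37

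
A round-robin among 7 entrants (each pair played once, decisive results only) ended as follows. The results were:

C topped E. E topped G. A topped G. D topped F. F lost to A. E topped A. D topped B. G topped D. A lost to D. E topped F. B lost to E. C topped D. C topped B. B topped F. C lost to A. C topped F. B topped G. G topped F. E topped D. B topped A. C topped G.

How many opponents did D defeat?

D's results: beat A, B, F; lost to C, E, G.
That is 3 wins.

3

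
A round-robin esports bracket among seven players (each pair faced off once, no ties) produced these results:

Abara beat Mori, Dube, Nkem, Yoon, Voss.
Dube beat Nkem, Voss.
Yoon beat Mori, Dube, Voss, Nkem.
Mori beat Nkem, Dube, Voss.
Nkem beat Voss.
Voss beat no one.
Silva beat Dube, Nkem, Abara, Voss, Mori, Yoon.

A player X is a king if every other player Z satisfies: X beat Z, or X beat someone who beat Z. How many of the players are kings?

Yoon cannot reach Abara, Silva in two steps.
Nkem cannot reach Yoon, Dube, Abara, Mori, Silva in two steps.
Voss cannot reach Yoon, Nkem, Dube, Abara, Mori, Silva in two steps.
Dube cannot reach Yoon, Abara, Mori, Silva in two steps.
Abara cannot reach Silva in two steps.
Mori cannot reach Yoon, Abara, Silva in two steps.
Silva reaches everyone (king).
Kings: Silva — 1.

1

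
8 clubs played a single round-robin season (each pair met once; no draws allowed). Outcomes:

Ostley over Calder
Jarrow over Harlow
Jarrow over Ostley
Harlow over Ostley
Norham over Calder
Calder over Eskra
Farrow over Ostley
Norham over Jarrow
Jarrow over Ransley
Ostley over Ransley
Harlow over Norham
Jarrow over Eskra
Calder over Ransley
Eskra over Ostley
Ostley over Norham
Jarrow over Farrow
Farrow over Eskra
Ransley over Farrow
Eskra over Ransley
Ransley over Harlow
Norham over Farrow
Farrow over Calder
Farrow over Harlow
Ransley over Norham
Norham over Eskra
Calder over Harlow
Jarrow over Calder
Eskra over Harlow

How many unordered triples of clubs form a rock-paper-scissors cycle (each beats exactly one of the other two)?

16

Win totals: Calder 3, Jarrow 6, Ostley 3, Harlow 2, Ransley 3, Farrow 4, Eskra 3, Norham 4.
A club with w wins dominates both others in C(w,2) triples; summing gives 3 + 15 + 3 + 1 + 3 + 6 + 3 + 6 = 40 transitive triples.
Total triples C(8,3) = 56, so cyclic triples = 56 − 40 = 16.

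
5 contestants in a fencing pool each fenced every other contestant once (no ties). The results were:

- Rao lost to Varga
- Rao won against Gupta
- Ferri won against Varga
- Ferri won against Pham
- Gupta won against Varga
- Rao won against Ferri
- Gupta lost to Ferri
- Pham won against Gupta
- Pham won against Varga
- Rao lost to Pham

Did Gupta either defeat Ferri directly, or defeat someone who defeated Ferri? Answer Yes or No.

Gupta did not beat Ferri directly.
Gupta beat Varga, but each of them lost to Ferri. No two-step path.

No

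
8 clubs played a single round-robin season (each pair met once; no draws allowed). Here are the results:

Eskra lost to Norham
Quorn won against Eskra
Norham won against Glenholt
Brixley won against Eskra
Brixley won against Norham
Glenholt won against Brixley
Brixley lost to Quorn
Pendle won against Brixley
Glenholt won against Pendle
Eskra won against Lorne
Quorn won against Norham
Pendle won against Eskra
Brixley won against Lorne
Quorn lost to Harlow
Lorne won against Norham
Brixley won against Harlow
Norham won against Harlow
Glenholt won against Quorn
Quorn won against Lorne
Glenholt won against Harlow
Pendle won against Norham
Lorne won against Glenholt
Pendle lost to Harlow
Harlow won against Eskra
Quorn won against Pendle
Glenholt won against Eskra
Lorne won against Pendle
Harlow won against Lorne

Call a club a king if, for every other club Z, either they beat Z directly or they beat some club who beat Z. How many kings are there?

Brixley reaches everyone (king).
Lorne reaches everyone (king).
Quorn reaches everyone (king).
Norham reaches everyone (king).
Harlow reaches everyone (king).
Glenholt reaches everyone (king).
Eskra cannot reach Brixley, Quorn, Harlow in two steps.
Pendle cannot reach Quorn in two steps.
Kings: Brixley, Lorne, Quorn, Norham, Harlow, Glenholt — 6.

6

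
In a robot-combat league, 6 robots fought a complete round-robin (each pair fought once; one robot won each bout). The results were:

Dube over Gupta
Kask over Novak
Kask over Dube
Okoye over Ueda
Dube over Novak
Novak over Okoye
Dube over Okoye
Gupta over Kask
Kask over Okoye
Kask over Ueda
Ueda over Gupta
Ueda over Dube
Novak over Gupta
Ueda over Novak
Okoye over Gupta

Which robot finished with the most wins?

Win totals: Novak 2, Ueda 3, Gupta 1, Okoye 2, Kask 4, Dube 3.
Kask leads with 4 wins (next highest: 3).

Kask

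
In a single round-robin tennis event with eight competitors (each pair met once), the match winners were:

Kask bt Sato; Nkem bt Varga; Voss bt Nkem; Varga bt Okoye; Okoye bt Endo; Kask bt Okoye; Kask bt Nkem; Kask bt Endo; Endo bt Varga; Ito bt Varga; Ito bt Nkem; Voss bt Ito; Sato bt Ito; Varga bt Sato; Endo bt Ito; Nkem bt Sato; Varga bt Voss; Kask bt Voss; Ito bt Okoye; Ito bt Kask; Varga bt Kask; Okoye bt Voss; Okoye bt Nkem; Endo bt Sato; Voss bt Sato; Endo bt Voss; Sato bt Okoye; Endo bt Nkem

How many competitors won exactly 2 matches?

2

Win totals: Voss 3, Endo 5, Nkem 2, Kask 5, Okoye 3, Varga 4, Sato 2, Ito 4.
Exactly 2: Nkem, Sato — 2 competitors.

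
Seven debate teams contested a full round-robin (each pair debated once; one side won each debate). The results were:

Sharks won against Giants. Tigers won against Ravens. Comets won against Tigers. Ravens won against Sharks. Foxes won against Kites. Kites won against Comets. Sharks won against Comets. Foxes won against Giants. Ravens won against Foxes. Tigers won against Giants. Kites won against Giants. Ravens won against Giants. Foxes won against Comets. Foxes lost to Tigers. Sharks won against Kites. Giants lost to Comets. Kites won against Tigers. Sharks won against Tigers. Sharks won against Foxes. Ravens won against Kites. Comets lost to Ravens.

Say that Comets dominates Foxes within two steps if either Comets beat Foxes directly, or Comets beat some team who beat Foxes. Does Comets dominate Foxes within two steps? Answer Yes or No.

Yes

Comets did not beat Foxes directly.
Comets beat Tigers, Giants. Of those, Tigers beat Foxes.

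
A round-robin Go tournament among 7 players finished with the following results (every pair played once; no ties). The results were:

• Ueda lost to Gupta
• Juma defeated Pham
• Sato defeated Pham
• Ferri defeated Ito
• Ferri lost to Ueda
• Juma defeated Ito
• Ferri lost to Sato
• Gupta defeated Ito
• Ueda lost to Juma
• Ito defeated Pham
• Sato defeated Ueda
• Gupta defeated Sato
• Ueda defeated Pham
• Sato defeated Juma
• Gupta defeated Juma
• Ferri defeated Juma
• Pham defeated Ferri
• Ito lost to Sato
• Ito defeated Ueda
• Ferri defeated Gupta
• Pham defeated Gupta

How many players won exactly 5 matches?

1

Win totals: Juma 3, Ito 2, Ferri 3, Sato 5, Ueda 2, Pham 2, Gupta 4.
Exactly 5: Sato — 1 player.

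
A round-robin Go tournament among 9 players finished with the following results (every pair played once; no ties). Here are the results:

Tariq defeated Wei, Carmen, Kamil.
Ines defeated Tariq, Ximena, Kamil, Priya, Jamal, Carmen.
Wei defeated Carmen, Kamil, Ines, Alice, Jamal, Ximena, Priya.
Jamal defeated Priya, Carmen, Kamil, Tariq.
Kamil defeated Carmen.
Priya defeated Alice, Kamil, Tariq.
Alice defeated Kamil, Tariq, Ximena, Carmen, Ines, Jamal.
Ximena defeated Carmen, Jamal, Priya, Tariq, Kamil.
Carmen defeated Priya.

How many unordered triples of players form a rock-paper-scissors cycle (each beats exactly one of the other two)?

11

Win totals: Kamil 1, Priya 3, Carmen 1, Alice 6, Wei 7, Tariq 3, Ximena 5, Jamal 4, Ines 6.
A player with w wins dominates both others in C(w,2) triples; summing gives 0 + 3 + 0 + 15 + 21 + 3 + 10 + 6 + 15 = 73 transitive triples.
Total triples C(9,3) = 84, so cyclic triples = 84 − 73 = 11.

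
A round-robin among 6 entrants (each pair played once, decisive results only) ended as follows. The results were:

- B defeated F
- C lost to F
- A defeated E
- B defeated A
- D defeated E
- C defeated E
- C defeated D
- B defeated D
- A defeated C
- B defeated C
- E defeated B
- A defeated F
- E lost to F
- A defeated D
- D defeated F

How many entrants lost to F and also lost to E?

F beat: C, E.
E beat: B.
No one was beaten by both.

0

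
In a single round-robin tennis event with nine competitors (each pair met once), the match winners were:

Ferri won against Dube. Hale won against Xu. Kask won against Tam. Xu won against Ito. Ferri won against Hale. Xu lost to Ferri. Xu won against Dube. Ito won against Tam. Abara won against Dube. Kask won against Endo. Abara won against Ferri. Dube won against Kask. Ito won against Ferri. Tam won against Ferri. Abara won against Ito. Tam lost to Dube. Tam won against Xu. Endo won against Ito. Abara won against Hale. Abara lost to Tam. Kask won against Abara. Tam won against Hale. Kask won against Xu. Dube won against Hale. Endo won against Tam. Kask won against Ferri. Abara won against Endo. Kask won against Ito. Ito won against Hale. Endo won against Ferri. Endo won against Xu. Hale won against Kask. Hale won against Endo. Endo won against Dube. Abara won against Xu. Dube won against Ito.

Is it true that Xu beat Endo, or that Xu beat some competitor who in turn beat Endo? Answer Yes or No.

No

Xu did not beat Endo directly.
Xu beat Ito, Dube, but each of them lost to Endo. No two-step path.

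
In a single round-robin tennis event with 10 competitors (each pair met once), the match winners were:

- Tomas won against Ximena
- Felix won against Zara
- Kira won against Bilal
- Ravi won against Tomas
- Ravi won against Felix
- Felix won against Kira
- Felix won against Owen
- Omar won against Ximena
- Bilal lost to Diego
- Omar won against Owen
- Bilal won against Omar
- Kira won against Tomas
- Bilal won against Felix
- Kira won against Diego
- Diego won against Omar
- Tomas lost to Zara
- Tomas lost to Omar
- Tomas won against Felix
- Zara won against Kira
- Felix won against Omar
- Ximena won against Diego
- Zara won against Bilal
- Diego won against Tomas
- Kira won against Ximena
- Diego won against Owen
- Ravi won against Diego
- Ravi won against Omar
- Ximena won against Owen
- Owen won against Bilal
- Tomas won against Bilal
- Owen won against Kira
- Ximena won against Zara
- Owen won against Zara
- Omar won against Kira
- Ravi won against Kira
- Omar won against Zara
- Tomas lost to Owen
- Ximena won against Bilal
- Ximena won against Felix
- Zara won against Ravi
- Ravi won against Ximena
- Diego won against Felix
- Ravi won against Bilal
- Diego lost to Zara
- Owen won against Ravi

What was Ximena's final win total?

5

Ximena's results: beat Diego, Zara, Owen, Felix, Bilal; lost to Tomas, Kira, Omar, Ravi.
That is 5 wins.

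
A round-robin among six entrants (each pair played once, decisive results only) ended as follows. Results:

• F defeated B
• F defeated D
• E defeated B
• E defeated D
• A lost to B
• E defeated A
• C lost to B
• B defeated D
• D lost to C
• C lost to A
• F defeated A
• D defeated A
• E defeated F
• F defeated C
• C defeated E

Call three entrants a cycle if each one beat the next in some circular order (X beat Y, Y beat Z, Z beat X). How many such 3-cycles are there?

Of the C(6,3) = 20 triples, the cyclic ones are: {A, C, D}; {A, C, E}; {B, C, E}; {C, E, F}.
That is 4.

4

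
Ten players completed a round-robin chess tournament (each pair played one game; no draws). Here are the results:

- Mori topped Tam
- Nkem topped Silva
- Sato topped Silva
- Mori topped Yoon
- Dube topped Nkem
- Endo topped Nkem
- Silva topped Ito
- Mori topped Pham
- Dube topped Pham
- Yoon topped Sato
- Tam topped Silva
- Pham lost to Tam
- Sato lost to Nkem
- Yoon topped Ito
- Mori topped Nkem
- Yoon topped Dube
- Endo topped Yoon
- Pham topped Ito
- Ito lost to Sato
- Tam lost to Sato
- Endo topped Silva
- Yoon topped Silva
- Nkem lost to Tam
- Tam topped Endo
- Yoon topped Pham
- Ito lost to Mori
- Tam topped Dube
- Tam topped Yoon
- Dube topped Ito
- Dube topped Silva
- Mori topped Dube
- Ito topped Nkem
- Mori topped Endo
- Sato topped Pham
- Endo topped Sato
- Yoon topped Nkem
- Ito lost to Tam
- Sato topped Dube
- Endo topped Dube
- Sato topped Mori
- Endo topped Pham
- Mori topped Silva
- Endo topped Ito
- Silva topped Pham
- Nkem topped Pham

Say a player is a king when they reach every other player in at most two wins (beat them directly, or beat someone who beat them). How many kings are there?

Endo reaches everyone (king).
Dube cannot reach Endo, Yoon, Mori, Tam in two steps.
Nkem cannot reach Endo, Yoon in two steps.
Yoon cannot reach Endo in two steps.
Sato reaches everyone (king).
Mori reaches everyone (king).
Silva cannot reach Endo, Dube, Yoon, Sato, Mori, Tam in two steps.
Pham cannot reach Endo, Dube, Yoon, Sato, Mori, Silva, Tam in two steps.
Ito cannot reach Endo, Dube, Yoon, Mori, Tam in two steps.
Tam cannot reach Mori in two steps.
Kings: Endo, Sato, Mori — 3.

3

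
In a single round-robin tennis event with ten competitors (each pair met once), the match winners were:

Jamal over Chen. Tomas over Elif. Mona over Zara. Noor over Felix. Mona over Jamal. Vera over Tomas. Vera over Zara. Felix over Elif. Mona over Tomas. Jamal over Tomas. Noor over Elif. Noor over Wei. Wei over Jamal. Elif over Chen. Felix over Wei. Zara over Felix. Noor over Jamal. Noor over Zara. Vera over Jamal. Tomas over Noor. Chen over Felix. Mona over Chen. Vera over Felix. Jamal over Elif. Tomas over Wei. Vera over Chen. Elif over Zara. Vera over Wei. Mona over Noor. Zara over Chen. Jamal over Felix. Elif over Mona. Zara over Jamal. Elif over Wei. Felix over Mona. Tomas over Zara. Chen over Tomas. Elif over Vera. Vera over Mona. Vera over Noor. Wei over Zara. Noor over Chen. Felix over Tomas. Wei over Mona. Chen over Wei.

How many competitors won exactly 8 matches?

1

Win totals: Tomas 4, Vera 8, Jamal 4, Zara 3, Felix 4, Chen 3, Elif 5, Noor 6, Wei 3, Mona 5.
Exactly 8: Vera — 1 competitor.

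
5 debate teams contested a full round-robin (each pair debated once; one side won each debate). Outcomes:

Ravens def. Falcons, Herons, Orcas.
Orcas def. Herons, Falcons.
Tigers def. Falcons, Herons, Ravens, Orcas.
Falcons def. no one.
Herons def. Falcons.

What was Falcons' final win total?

0

Falcons' results: beat no one; lost to Orcas, Tigers, Ravens, Herons.
That is 0 wins.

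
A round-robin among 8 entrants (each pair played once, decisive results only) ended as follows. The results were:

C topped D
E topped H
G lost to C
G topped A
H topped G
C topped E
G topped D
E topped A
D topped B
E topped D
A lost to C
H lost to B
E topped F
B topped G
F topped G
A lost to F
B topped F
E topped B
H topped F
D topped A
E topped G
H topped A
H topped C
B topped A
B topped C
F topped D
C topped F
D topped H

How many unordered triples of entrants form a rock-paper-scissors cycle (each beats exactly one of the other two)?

8

Win totals: A 0, B 5, C 5, D 3, E 6, F 3, G 2, H 4.
An entrant with w wins dominates both others in C(w,2) triples; summing gives 0 + 10 + 10 + 3 + 15 + 3 + 1 + 6 = 48 transitive triples.
Total triples C(8,3) = 56, so cyclic triples = 56 − 48 = 8.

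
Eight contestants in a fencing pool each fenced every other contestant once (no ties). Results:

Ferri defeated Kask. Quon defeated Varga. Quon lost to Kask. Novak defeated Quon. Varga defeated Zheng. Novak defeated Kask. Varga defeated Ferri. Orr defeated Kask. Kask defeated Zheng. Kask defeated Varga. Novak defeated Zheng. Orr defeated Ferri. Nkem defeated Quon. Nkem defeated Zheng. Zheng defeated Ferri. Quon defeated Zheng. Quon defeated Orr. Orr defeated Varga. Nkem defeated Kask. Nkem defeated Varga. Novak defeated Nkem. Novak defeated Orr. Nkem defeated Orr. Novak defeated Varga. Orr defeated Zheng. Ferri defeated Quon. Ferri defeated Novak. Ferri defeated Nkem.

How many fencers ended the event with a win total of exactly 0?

0

Win totals: Orr 4, Novak 6, Quon 3, Kask 3, Varga 2, Nkem 5, Zheng 1, Ferri 4.
No fencer has exactly 0 wins.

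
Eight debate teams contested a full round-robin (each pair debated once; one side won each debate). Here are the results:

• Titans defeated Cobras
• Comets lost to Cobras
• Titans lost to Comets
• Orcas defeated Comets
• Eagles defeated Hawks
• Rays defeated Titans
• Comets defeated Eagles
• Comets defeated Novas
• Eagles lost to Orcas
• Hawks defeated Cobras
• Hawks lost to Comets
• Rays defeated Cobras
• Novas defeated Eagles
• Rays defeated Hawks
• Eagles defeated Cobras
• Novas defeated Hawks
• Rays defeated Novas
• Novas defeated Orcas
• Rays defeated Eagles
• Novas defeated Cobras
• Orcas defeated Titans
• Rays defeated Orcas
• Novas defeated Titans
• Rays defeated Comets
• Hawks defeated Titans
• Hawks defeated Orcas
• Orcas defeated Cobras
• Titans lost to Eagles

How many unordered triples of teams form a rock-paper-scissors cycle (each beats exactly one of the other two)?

Win totals: Orcas 4, Eagles 3, Comets 4, Hawks 3, Titans 1, Rays 7, Cobras 1, Novas 5.
A team with w wins dominates both others in C(w,2) triples; summing gives 6 + 3 + 6 + 3 + 0 + 21 + 0 + 10 = 49 transitive triples.
Total triples C(8,3) = 56, so cyclic triples = 56 − 49 = 7.

7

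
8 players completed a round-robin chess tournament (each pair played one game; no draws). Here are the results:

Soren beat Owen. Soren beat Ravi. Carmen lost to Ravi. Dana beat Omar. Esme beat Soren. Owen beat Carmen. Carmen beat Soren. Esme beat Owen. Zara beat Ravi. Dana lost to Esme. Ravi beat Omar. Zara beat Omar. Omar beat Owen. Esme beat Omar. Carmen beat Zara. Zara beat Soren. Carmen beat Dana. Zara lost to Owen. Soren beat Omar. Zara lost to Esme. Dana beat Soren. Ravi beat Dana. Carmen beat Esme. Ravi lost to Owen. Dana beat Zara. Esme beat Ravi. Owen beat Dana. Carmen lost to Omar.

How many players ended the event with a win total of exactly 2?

Win totals: Owen 4, Ravi 3, Omar 2, Zara 3, Dana 3, Carmen 4, Soren 3, Esme 6.
Exactly 2: Omar — 1 player.

1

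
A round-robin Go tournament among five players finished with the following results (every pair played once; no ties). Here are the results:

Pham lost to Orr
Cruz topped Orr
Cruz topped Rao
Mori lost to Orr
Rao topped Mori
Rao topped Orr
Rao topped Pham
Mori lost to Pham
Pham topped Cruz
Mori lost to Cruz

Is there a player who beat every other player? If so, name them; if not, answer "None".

Highest win total is Rao with 3 (out of 4 possible).
Rao lost to Cruz, so no player went undefeated.

None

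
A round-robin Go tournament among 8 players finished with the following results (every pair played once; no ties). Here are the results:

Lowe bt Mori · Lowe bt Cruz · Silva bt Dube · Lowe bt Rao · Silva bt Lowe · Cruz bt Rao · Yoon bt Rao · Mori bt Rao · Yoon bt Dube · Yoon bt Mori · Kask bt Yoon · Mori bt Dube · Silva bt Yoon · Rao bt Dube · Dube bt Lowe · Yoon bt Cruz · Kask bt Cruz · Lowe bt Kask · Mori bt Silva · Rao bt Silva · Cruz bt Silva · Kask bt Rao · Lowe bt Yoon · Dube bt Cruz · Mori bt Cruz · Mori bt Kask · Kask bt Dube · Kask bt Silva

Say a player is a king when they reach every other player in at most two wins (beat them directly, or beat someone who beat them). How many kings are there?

Lowe reaches everyone (king).
Cruz cannot reach Mori, Kask in two steps.
Yoon reaches everyone (king).
Dube reaches everyone (king).
Silva reaches everyone (king).
Rao cannot reach Mori, Kask in two steps.
Mori reaches everyone (king).
Kask reaches everyone (king).
Kings: Lowe, Yoon, Dube, Silva, Mori, Kask — 6.

6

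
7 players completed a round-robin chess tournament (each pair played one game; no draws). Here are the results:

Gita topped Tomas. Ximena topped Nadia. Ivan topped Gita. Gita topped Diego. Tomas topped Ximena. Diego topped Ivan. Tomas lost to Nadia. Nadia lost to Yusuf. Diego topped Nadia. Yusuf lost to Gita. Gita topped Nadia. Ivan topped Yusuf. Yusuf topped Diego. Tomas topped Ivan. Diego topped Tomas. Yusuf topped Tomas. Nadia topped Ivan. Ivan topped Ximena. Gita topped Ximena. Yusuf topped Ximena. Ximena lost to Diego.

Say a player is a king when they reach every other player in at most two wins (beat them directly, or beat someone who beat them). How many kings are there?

3

Nadia cannot reach Diego in two steps.
Tomas cannot reach Diego in two steps.
Gita reaches everyone (king).
Diego reaches everyone (king).
Yusuf cannot reach Gita in two steps.
Ivan reaches everyone (king).
Ximena cannot reach Gita, Diego, Yusuf in two steps.
Kings: Gita, Diego, Ivan — 3.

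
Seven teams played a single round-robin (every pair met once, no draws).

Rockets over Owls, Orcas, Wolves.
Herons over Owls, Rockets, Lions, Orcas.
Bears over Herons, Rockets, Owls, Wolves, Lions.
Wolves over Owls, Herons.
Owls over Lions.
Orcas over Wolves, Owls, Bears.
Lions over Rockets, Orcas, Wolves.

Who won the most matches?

Win totals: Owls 1, Bears 5, Herons 4, Wolves 2, Rockets 3, Lions 3, Orcas 3.
Bears leads with 5 wins (next highest: 4).

Bears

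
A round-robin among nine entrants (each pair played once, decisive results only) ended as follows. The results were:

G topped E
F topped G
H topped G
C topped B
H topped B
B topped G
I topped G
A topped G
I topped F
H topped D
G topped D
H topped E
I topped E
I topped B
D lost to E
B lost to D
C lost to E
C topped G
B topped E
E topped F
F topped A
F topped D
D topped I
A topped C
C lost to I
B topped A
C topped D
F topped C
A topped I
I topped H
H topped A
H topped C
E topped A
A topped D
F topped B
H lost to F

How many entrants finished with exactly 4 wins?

Win totals: A 4, B 3, C 3, D 2, E 4, F 6, G 2, H 6, I 6.
Exactly 4: A, E — 2 entrants.

2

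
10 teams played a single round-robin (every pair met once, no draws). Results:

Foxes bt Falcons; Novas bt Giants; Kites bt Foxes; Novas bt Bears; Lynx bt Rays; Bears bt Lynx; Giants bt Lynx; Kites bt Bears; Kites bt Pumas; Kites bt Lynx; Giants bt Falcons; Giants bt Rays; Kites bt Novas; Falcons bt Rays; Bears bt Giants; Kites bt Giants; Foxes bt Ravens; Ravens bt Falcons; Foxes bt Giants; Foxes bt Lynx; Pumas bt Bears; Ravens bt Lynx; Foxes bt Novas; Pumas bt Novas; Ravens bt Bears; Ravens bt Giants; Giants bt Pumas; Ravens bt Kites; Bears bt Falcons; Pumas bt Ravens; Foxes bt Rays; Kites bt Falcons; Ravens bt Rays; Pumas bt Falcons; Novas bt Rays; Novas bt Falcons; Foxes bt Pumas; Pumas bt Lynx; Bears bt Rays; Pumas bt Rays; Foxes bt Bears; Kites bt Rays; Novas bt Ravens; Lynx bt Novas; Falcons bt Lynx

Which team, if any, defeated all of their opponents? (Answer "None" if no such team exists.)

Highest win total is Kites with 8 (out of 9 possible).
Kites lost to Ravens, so no team went undefeated.

None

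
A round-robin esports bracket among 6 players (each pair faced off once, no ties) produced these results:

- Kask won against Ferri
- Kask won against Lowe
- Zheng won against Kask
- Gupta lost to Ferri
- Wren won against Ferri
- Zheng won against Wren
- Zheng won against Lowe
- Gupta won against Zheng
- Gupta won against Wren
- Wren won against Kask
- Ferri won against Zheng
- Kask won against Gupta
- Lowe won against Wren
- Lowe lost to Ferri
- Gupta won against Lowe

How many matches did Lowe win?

Lowe's results: beat Wren; lost to Zheng, Ferri, Kask, Gupta.
That is 1 win.

1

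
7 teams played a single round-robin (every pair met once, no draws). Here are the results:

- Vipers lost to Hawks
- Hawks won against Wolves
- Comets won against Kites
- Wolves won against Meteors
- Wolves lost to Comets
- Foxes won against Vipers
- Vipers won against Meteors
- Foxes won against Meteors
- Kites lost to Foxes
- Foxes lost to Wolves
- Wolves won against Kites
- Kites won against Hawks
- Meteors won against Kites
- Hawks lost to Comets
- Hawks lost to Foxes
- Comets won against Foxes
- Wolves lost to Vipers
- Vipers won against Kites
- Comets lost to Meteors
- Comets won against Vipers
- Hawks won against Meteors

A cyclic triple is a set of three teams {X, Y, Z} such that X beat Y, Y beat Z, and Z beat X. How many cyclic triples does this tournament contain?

Win totals: Foxes 4, Kites 1, Hawks 3, Vipers 3, Comets 5, Meteors 2, Wolves 3.
A team with w wins dominates both others in C(w,2) triples; summing gives 6 + 0 + 3 + 3 + 10 + 1 + 3 = 26 transitive triples.
Total triples C(7,3) = 35, so cyclic triples = 35 − 26 = 9.

9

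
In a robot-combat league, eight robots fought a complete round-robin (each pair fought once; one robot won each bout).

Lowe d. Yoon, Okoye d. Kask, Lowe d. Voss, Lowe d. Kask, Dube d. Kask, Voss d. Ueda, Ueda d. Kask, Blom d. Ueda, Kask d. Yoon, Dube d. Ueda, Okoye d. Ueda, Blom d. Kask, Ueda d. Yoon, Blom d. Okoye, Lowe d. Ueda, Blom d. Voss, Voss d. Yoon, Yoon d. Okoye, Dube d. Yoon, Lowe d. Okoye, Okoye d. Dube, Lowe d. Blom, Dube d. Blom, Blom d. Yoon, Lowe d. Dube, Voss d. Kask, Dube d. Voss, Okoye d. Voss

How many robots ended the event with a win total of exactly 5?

Win totals: Okoye 4, Dube 5, Yoon 1, Lowe 7, Kask 1, Blom 5, Voss 3, Ueda 2.
Exactly 5: Dube, Blom — 2 robots.

2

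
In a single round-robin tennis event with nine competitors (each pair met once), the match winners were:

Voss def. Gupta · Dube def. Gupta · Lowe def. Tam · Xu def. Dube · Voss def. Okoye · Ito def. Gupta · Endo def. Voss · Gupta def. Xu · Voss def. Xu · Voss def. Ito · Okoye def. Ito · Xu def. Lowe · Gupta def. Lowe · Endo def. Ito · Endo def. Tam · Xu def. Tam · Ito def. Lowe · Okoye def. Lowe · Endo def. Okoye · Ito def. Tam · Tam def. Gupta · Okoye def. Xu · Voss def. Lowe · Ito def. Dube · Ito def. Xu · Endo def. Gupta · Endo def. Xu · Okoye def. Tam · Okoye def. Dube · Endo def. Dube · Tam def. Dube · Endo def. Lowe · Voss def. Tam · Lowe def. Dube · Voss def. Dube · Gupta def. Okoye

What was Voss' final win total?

Voss' results: beat Lowe, Dube, Tam, Xu, Ito, Okoye, Gupta; lost to Endo.
That is 7 wins.

7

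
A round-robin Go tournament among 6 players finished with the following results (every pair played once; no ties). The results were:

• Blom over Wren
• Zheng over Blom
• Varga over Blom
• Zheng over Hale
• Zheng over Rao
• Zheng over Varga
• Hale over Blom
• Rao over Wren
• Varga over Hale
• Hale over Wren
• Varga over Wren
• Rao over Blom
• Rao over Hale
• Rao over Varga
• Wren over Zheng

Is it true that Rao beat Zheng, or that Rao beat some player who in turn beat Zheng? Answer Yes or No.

Rao did not beat Zheng directly.
Rao beat Blom, Varga, Hale, Wren. Of those, Wren beat Zheng.

Yes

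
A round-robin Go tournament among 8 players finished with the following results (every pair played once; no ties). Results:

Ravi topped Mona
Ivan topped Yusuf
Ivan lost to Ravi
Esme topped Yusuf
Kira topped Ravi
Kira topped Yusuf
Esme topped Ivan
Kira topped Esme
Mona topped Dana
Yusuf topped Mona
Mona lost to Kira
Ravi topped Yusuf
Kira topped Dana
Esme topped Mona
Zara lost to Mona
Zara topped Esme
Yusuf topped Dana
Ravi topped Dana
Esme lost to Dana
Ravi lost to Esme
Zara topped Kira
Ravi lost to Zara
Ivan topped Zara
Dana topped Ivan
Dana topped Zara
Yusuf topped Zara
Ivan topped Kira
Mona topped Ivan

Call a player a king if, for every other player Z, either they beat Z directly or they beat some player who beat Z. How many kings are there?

8

Mona reaches everyone (king).
Yusuf reaches everyone (king).
Dana reaches everyone (king).
Ivan reaches everyone (king).
Zara reaches everyone (king).
Esme reaches everyone (king).
Ravi reaches everyone (king).
Kira reaches everyone (king).
Kings: Mona, Yusuf, Dana, Ivan, Zara, Esme, Ravi, Kira — 8.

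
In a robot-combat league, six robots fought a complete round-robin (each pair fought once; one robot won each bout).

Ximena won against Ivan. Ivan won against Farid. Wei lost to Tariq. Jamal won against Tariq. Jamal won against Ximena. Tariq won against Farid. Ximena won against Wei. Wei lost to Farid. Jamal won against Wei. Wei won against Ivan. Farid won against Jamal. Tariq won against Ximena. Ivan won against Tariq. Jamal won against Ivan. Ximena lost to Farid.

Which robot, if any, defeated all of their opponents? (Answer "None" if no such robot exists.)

Highest win total is Jamal with 4 (out of 5 possible).
Jamal lost to Farid, so no robot went undefeated.

None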